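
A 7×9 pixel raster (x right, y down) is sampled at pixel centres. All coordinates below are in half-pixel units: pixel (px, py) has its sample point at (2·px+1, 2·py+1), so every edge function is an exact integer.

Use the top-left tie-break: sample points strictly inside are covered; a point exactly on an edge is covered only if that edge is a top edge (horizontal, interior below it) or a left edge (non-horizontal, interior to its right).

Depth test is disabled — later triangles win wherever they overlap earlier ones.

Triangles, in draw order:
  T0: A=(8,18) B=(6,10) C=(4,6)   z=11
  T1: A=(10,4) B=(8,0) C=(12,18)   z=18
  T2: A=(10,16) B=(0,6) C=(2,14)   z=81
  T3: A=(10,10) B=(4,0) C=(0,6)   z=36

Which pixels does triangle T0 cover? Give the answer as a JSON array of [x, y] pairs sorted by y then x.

T0:
  2·area = 8  (B↔C swapped to make it positive)
  edge (8, 18)→(4, 6): d=(-4,-12) top-left  bias=+0
  edge (4, 6)→(6, 10): d=(2,4) right/bottom  bias=-1
  edge (6, 10)→(8, 18): d=(2,8) right/bottom  bias=-1
    (1,1)@(3, 3): e=[0,-2,10] → ·  [on edge]
    (2,4)@(5, 9): e=[0,2,6] → #  [on edge]
    (3,4)@(7, 9): e=[24,-6,-10] → ·
    (2,5)@(5, 11): e=[-8,6,10] → ·
    (3,7)@(7, 15): e=[0,6,2] → #  [on edge]
    (4,7)@(9, 15): e=[24,-2,-14] → ·
    (3,8)@(7, 17): e=[-8,10,6] → ·
  covered (2 px):
    · · · · · · ·
    · · · · · · ·
    · · · · · · ·
    · · · · · · ·
    · · # · · · ·
    · · · · · · ·
    · · · · · · ·
    · · · # · · ·
    · · · · · · ·
T1:
  2·area = 20  (B↔C swapped to make it positive)
  edge (10, 4)→(12, 18): d=(2,14) right/bottom  bias=-1
  edge (12, 18)→(8, 0): d=(-4,-18) top-left  bias=+0
  edge (8, 0)→(10, 4): d=(2,4) right/bottom  bias=-1
    (4,1)@(9, 3): e=[12,6,2] → #
    (5,1)@(11, 3): e=[-16,42,-6] → ·
    (4,2)@(9, 5): e=[16,-2,6] → ·
    (5,5)@(11, 11): e=[0,10,10] → ·  [on edge]
    (5,6)@(11, 13): e=[4,2,14] → #
    (6,6)@(13, 13): e=[-24,38,6] → ·
    (5,7)@(11, 15): e=[8,-6,18] → ·
  covered (2 px):
    · · · · · · ·
    · · · · # · ·
    · · · · · · ·
    · · · · · · ·
    · · · · · · ·
    · · · · · · ·
    · · · · · # ·
    · · · · · · ·
    · · · · · · ·
T2:
  2·area = 60  (B↔C swapped to make it positive)
  edge (10, 16)→(2, 14): d=(-8,-2) top-left  bias=+0
  edge (2, 14)→(0, 6): d=(-2,-8) top-left  bias=+0
  edge (0, 6)→(10, 16): d=(10,10) right/bottom  bias=-1
    (0,3)@(1, 7): e=[54,6,0] → ·  [on edge]
    (0,4)@(1, 9): e=[38,2,20] → #
    (1,4)@(3, 9): e=[42,18,0] → ·  [on edge]
    (0,5)@(1, 11): e=[22,-2,40] → ·
    (1,5)@(3, 11): e=[26,14,20] → #
    (2,5)@(5, 11): e=[30,30,0] → ·  [on edge]
    (1,6)@(3, 13): e=[10,10,40] → #
    (2,6)@(5, 13): e=[14,26,20] → #
    (3,6)@(7, 13): e=[18,42,0] → ·  [on edge]
    (1,7)@(3, 15): e=[-6,6,60] → ·
    (2,7)@(5, 15): e=[-2,22,40] → ·
    (3,7)@(7, 15): e=[2,38,20] → #
    (4,7)@(9, 15): e=[6,54,0] → ·  [on edge]
    (5,8)@(11, 17): e=[-6,66,0] → ·  [on edge]
  covered (5 px):
    · · · · · · ·
    · · · · · · ·
    · · · · · · ·
    · · · · · · ·
    # · · · · · ·
    · # · · · · ·
    · # # · · · ·
    · · · # · · ·
    · · · · · · ·
T3:
  2·area = 76  (B↔C swapped to make it positive)
  edge (10, 10)→(0, 6): d=(-10,-4) top-left  bias=+0
  edge (0, 6)→(4, 0): d=(4,-6) top-left  bias=+0
  edge (4, 0)→(10, 10): d=(6,10) right/bottom  bias=-1
    (1,1)@(3, 3): e=[42,6,28] → #
    (2,1)@(5, 3): e=[50,18,8] → #
    (3,1)@(7, 3): e=[58,30,-12] → ·
    (0,2)@(1, 5): e=[14,2,60] → #
    (3,2)@(7, 5): e=[38,38,0] → ·  [on edge]
    (0,3)@(1, 7): e=[-6,10,72] → ·
    (1,3)@(3, 7): e=[2,22,52] → #
    (3,3)@(7, 7): e=[18,46,12] → #
    (4,3)@(9, 7): e=[26,58,-8] → ·
    (1,4)@(3, 9): e=[-18,30,64] → ·
    (2,4)@(5, 9): e=[-10,42,44] → ·
    (3,4)@(7, 9): e=[-2,54,24] → ·
    (6,7)@(13, 15): e=[-38,114,0] → ·  [on edge]
  covered (9 px):
    · · · · · · ·
    · # # · · · ·
    # # # · · · ·
    · # # # · · ·
    · · · · # · ·
    · · · · · · ·
    · · · · · · ·
    · · · · · · ·
    · · · · · · ·

Answer: [[2,4],[3,7]]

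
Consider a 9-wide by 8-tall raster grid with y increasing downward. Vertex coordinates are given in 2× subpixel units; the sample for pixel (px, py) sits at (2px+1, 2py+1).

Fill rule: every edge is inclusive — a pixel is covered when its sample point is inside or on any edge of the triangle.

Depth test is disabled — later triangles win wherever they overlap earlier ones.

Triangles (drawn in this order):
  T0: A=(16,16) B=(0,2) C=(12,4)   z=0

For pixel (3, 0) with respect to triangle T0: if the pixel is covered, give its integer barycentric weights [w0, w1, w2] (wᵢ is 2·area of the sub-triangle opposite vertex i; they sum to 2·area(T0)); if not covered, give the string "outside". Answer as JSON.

T0:
  2·area = 136
  edge (16, 16)→(0, 2): d=(-16,-14) inclusive
  edge (0, 2)→(12, 4): d=(12,2) inclusive
  edge (12, 4)→(16, 16): d=(4,12) inclusive
    (5,0)@(11, 1): e=[170,-34,0] → ·  [on edge]
    (1,1)@(3, 3): e=[26,6,104] → #
    (2,1)@(5, 3): e=[54,2,80] → #
    (3,1)@(7, 3): e=[82,-2,56] → ·
    (1,2)@(3, 5): e=[-6,30,112] → ·
    (2,2)@(5, 5): e=[22,26,88] → #
    (3,2)@(7, 5): e=[50,22,64] → #
    (4,2)@(9, 5): e=[78,18,40] → #
    (5,2)@(11, 5): e=[106,14,16] → #
    (6,2)@(13, 5): e=[134,10,-8] → ·
    (2,3)@(5, 7): e=[-10,50,96] → ·
    (3,3)@(7, 7): e=[18,46,72] → #
    (6,3)@(13, 7): e=[102,34,0] → #  [on edge]
    (7,6)@(15, 13): e=[34,102,0] → #  [on edge]
  covered (18 px):
    · · · · · · · · ·
    · # # · · · · · ·
    · · # # # # · · ·
    · · · # # # # · ·
    · · · · # # # · ·
    · · · · · # # · ·
    · · · · · · # # ·
    · · · · · · · # ·

Final: "outside"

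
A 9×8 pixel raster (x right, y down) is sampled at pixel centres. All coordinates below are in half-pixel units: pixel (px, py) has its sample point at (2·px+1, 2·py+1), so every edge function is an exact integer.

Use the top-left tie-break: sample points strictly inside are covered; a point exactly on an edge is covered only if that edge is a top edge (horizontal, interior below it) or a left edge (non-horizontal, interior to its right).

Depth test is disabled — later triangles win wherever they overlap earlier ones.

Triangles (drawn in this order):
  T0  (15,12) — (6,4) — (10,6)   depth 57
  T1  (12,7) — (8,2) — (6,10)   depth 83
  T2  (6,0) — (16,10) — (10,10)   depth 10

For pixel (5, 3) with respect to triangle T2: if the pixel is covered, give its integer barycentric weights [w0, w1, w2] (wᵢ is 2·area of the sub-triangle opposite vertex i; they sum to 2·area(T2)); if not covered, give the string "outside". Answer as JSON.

T0:
  2·area = 14
  edge (15, 12)→(6, 4): d=(-9,-8) top-left  bias=+0
  edge (6, 4)→(10, 6): d=(4,2) right/bottom  bias=-1
  edge (10, 6)→(15, 12): d=(5,6) right/bottom  bias=-1
  covered (0 px):
    · · · · · · · · ·
    · · · · · · · · ·
    · · · · · · · · ·
    · · · · · · · · ·
    · · · · · · · · ·
    · · · · · · · · ·
    · · · · · · · · ·
    · · · · · · · · ·
T1:
  2·area = 42  (B↔C swapped to make it positive)
  edge (12, 7)→(6, 10): d=(-6,3) right/bottom  bias=-1
  edge (6, 10)→(8, 2): d=(2,-8) top-left  bias=+0
  edge (8, 2)→(12, 7): d=(4,5) right/bottom  bias=-1
    (4,2)@(9, 5): e=[21,14,7] → █
    (5,2)@(11, 5): e=[15,30,-3] → ·
    (3,3)@(7, 7): e=[15,2,25] → █
    (5,3)@(11, 7): e=[3,34,5] → █
    (6,3)@(13, 7): e=[-3,50,-5] → ·
    (3,4)@(7, 9): e=[3,6,33] → █
    (4,4)@(9, 9): e=[-3,22,23] → ·
    (5,4)@(11, 9): e=[-9,38,13] → ·
    (3,5)@(7, 11): e=[-9,10,41] → ·
  covered (5 px):
    · · · · · · · · ·
    · · · · · · · · ·
    · · · · █ · · · ·
    · · · █ █ █ · · ·
    · · · █ · · · · ·
    · · · · · · · · ·
    · · · · · · · · ·
    · · · · · · · · ·
T2:
  2·area = 60
  edge (6, 0)→(16, 10): d=(10,10) right/bottom  bias=-1
  edge (16, 10)→(10, 10): d=(-6,0) right/bottom  bias=-1
  edge (10, 10)→(6, 0): d=(-4,-10) top-left  bias=+0
    (3,0)@(7, 1): e=[0,54,6] → ·  [on edge]
    (4,1)@(9, 3): e=[0,42,18] → ·  [on edge]
    (4,2)@(9, 5): e=[20,30,10] → █
    (5,2)@(11, 5): e=[0,30,30] → ·  [on edge]
    (4,3)@(9, 7): e=[40,18,2] → █
    (5,3)@(11, 7): e=[20,18,22] → █
    (6,3)@(13, 7): e=[0,18,42] → ·  [on edge]
    (4,4)@(9, 9): e=[60,6,-6] → ·
    (5,4)@(11, 9): e=[40,6,14] → █
    (6,4)@(13, 9): e=[20,6,34] → █
    (7,4)@(15, 9): e=[0,6,54] → ·  [on edge]
    (5,5)@(11, 11): e=[60,-6,6] → ·
    (8,5)@(17, 11): e=[0,-6,66] → ·  [on edge]
  covered (5 px):
    · · · · · · · · ·
    · · · · · · · · ·
    · · · · █ · · · ·
    · · · · █ █ · · ·
    · · · · · █ █ · ·
    · · · · · · · · ·
    · · · · · · · · ·
    · · · · · · · · ·

Answer: [18,22,20]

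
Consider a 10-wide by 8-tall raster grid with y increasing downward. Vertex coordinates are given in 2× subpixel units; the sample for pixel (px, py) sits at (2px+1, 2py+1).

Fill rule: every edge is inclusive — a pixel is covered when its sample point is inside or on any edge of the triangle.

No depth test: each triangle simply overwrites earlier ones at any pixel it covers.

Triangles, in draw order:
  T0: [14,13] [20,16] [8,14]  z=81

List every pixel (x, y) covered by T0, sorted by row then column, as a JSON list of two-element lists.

T0:
  2·area = 24
  edge (14, 13)→(20, 16): d=(6,3) inclusive
  edge (20, 16)→(8, 14): d=(-12,-2) inclusive
  edge (8, 14)→(14, 13): d=(6,-1) inclusive
    (7,7)@(15, 15): e=[9,2,13] → █
    (8,7)@(17, 15): e=[3,6,15] → █
    (9,7)@(19, 15): e=[-3,10,17] → ·
  covered (2 px):
    · · · · · · · · · ·
    · · · · · · · · · ·
    · · · · · · · · · ·
    · · · · · · · · · ·
    · · · · · · · · · ·
    · · · · · · · · · ·
    · · · · · · · · · ·
    · · · · · · · █ █ ·

Result: [[7,7],[8,7]]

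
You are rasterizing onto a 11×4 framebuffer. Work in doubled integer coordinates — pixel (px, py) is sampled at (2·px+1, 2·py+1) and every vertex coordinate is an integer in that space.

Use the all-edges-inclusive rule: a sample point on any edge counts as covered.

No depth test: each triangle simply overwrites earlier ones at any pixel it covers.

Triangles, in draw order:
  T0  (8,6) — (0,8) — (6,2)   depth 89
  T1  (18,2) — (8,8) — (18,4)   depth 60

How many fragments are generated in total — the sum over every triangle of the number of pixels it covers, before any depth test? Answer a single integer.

T0:
  2·area = 36
  edge (8, 6)→(0, 8): d=(-8,2) inclusive
  edge (0, 8)→(6, 2): d=(6,-6) inclusive
  edge (6, 2)→(8, 6): d=(2,4) inclusive
    (3,0)@(7, 1): e=[42,0,-6] → ·  [on edge]
    (2,1)@(5, 3): e=[30,0,6] → █  [on edge]
    (3,1)@(7, 3): e=[26,12,-2] → ·
    (1,2)@(3, 5): e=[18,0,18] → █  [on edge]
    (3,2)@(7, 5): e=[10,24,2] → █
    (4,2)@(9, 5): e=[6,36,-6] → ·
    (0,3)@(1, 7): e=[6,0,30] → █  [on edge]
    (2,3)@(5, 7): e=[-2,24,14] → ·
    (3,3)@(7, 7): e=[-6,36,6] → ·
  covered (6 px):
    · · · · · · · · · · ·
    · · █ · · · · · · · ·
    · █ █ █ · · · · · · ·
    █ █ · · · · · · · · ·
T1:
  2·area = 20  (B↔C swapped to make it positive)
  edge (18, 2)→(18, 4): d=(0,2) inclusive
  edge (18, 4)→(8, 8): d=(-10,4) inclusive
  edge (8, 8)→(18, 2): d=(10,-6) inclusive
    (8,1)@(17, 3): e=[2,14,4] → █
    (9,1)@(19, 3): e=[-2,6,16] → ·
    (6,2)@(13, 5): e=[10,10,0] → █  [on edge]
    (7,2)@(15, 5): e=[6,2,12] → █
    (8,2)@(17, 5): e=[2,-6,24] → ·
    (6,3)@(13, 7): e=[10,-10,20] → ·
    (7,3)@(15, 7): e=[6,-18,32] → ·
  covered (3 px):
    · · · · · · · · · · ·
    · · · · · · · · █ · ·
    · · · · · · █ █ · · ·
    · · · · · · · · · · ·

Answer: 9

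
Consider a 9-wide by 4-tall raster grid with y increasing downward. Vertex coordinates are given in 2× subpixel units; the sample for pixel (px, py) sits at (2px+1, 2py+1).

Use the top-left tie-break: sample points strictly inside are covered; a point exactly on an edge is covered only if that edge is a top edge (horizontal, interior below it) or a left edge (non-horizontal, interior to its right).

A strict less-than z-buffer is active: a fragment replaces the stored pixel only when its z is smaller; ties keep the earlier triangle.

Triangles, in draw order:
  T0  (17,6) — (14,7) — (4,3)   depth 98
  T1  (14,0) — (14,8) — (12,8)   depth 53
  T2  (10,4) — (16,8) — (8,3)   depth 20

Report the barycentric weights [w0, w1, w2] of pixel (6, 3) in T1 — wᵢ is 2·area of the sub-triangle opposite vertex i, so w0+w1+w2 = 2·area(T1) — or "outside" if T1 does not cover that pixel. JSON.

T0:
  2·area = 22
  edge (17, 6)→(14, 7): d=(-3,1) right/bottom  bias=-1
  edge (14, 7)→(4, 3): d=(-10,-4) top-left  bias=+0
  edge (4, 3)→(17, 6): d=(13,3) right/bottom  bias=-1
    (4,2)@(9, 5): e=[11,0,11] → █  [on edge]
    (5,2)@(11, 5): e=[9,8,5] → █
    (6,2)@(13, 5): e=[7,16,-1] → ·
    (4,3)@(9, 7): e=[5,-20,37] → ·
    (5,3)@(11, 7): e=[3,-12,31] → ·
  covered (2 px):
    · · · · · · · · ·
    · · · · · · · · ·
    · · · · █ █ · · ·
    · · · · · · · · ·
T1:
  2·area = 16
  edge (14, 0)→(14, 8): d=(0,8) right/bottom  bias=-1
  edge (14, 8)→(12, 8): d=(-2,0) right/bottom  bias=-1
  edge (12, 8)→(14, 0): d=(2,-8) top-left  bias=+0
    (6,2)@(13, 5): e=[8,6,2] → █
    (7,2)@(15, 5): e=[-8,6,18] → ·
    (6,3)@(13, 7): e=[8,2,6] → █
    (7,3)@(15, 7): e=[-8,2,22] → ·
  covered (2 px):
    · · · · · · · · ·
    · · · · · · · · ·
    · · · · · · █ · ·
    · · · · · · █ · ·
T2:
  2·area = 2
  edge (10, 4)→(16, 8): d=(6,4) right/bottom  bias=-1
  edge (16, 8)→(8, 3): d=(-8,-5) top-left  bias=+0
  edge (8, 3)→(10, 4): d=(2,1) right/bottom  bias=-1
  covered (0 px):
    · · · · · · · · ·
    · · · · · · · · ·
    · · · · · · · · ·
    · · · · · · · · ·

Answer: [2,6,8]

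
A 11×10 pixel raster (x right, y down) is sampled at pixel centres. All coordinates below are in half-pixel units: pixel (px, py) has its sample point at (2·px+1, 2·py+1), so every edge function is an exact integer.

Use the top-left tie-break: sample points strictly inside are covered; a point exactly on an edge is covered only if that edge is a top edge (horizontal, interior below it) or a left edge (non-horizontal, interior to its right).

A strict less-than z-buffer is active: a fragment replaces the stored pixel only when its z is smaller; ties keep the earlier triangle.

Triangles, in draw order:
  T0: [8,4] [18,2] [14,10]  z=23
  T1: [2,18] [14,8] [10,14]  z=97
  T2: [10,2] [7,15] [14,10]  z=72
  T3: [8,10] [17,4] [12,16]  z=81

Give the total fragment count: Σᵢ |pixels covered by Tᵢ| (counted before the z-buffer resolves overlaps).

T0:
  2·area = 72
  edge (8, 4)→(18, 2): d=(10,-2) top-left  bias=+0
  edge (18, 2)→(14, 10): d=(-4,8) right/bottom  bias=-1
  edge (14, 10)→(8, 4): d=(-6,-6) top-left  bias=+0
    (2,0)@(5, 1): e=[-36,108,0] → ·  [on edge]
    (3,1)@(7, 3): e=[-12,84,0] → ·  [on edge]
    (6,1)@(13, 3): e=[0,36,36] → █  [on edge]
    (7,1)@(15, 3): e=[4,20,48] → █
    (8,1)@(17, 3): e=[8,4,60] → █
    (9,1)@(19, 3): e=[12,-12,72] → ·
    (1,2)@(3, 5): e=[0,108,-36] → ·  [on edge]
    (4,2)@(9, 5): e=[12,60,0] → █  [on edge]
    (5,2)@(11, 5): e=[16,44,12] → █
    (8,2)@(17, 5): e=[28,-4,48] → ·
    (4,3)@(9, 7): e=[32,52,-12] → ·
    (5,3)@(11, 7): e=[36,36,0] → █  [on edge]
    (6,4)@(13, 9): e=[60,12,0] → █  [on edge]
    (7,5)@(15, 11): e=[84,-12,0] → ·  [on edge]
    (8,6)@(17, 13): e=[108,-36,0] → ·  [on edge]
    (9,7)@(19, 15): e=[132,-60,0] → ·  [on edge]
    (10,8)@(21, 17): e=[156,-84,0] → ·  [on edge]
  covered (11 px):
    · · · · · · · · · · ·
    · · · · · · █ █ █ · ·
    · · · · █ █ █ █ · · ·
    · · · · · █ █ █ · · ·
    · · · · · · █ · · · ·
    · · · · · · · · · · ·
    · · · · · · · · · · ·
    · · · · · · · · · · ·
    · · · · · · · · · · ·
    · · · · · · · · · · ·
T1:
  2·area = 32
  edge (2, 18)→(14, 8): d=(12,-10) top-left  bias=+0
  edge (14, 8)→(10, 14): d=(-4,6) right/bottom  bias=-1
  edge (10, 14)→(2, 18): d=(-8,4) right/bottom  bias=-1
    (6,4)@(13, 9): e=[2,2,28] → █
    (7,4)@(15, 9): e=[22,-10,20] → ·
    (5,5)@(11, 11): e=[6,6,20] → █
    (6,5)@(13, 11): e=[26,-6,12] → ·
    (4,6)@(9, 13): e=[10,10,12] → █
    (5,6)@(11, 13): e=[30,-2,4] → ·
    (3,7)@(7, 15): e=[14,14,4] → █
    (4,7)@(9, 15): e=[34,2,-4] → ·
    (3,8)@(7, 17): e=[38,6,-12] → ·
  covered (4 px):
    · · · · · · · · · · ·
    · · · · · · · · · · ·
    · · · · · · · · · · ·
    · · · · · · · · · · ·
    · · · · · · █ · · · ·
    · · · · · █ · · · · ·
    · · · · █ · · · · · ·
    · · · █ · · · · · · ·
    · · · · · · · · · · ·
    · · · · · · · · · · ·
T2:
  2·area = 76  (B↔C swapped to make it positive)
  edge (10, 2)→(14, 10): d=(4,8) right/bottom  bias=-1
  edge (14, 10)→(7, 15): d=(-7,5) right/bottom  bias=-1
  edge (7, 15)→(10, 2): d=(3,-13) top-left  bias=+0
    (5,2)@(11, 5): e=[4,50,22] → █
    (6,2)@(13, 5): e=[-12,40,48] → ·
    (10,2)@(21, 5): e=[-76,0,152] → ·  [on edge]
    (4,3)@(9, 7): e=[28,46,2] → █
    (6,3)@(13, 7): e=[-4,26,54] → ·
    (4,4)@(9, 9): e=[36,32,8] → █
    (6,4)@(13, 9): e=[4,12,60] → █
    (7,4)@(15, 9): e=[-12,2,86] → ·
    (4,5)@(9, 11): e=[44,18,14] → █
    (6,5)@(13, 11): e=[12,-2,66] → ·
    (4,6)@(9, 13): e=[52,4,20] → █
    (5,6)@(11, 13): e=[36,-6,46] → ·
    (3,7)@(7, 15): e=[76,0,0] → ·  [on edge]
  covered (9 px):
    · · · · · · · · · · ·
    · · · · · · · · · · ·
    · · · · · █ · · · · ·
    · · · · █ █ · · · · ·
    · · · · █ █ █ · · · ·
    · · · · █ █ · · · · ·
    · · · · █ · · · · · ·
    · · · · · · · · · · ·
    · · · · · · · · · · ·
    · · · · · · · · · · ·
T3:
  2·area = 78
  edge (8, 10)→(17, 4): d=(9,-6) top-left  bias=+0
  edge (17, 4)→(12, 16): d=(-5,12) right/bottom  bias=-1
  edge (12, 16)→(8, 10): d=(-4,-6) top-left  bias=+0
    (6,3)@(13, 7): e=[3,33,42] → █
    (7,3)@(15, 7): e=[15,9,54] → █
    (8,3)@(17, 7): e=[27,-15,66] → ·
    (5,4)@(11, 9): e=[9,47,22] → █
    (7,4)@(15, 9): e=[33,-1,46] → ·
    (4,5)@(9, 11): e=[15,61,2] → █
    (7,5)@(15, 11): e=[51,-11,38] → ·
    (4,6)@(9, 13): e=[33,51,-6] → ·
    (5,6)@(11, 13): e=[45,27,6] → █
    (7,6)@(15, 13): e=[69,-21,30] → ·
    (5,7)@(11, 15): e=[63,17,-2] → ·
    (6,7)@(13, 15): e=[75,-7,10] → ·
  covered (9 px):
    · · · · · · · · · · ·
    · · · · · · · · · · ·
    · · · · · · · · · · ·
    · · · · · · █ █ · · ·
    · · · · · █ █ · · · ·
    · · · · █ █ █ · · · ·
    · · · · · █ █ · · · ·
    · · · · · · · · · · ·
    · · · · · · · · · · ·
    · · · · · · · · · · ·

Result: 33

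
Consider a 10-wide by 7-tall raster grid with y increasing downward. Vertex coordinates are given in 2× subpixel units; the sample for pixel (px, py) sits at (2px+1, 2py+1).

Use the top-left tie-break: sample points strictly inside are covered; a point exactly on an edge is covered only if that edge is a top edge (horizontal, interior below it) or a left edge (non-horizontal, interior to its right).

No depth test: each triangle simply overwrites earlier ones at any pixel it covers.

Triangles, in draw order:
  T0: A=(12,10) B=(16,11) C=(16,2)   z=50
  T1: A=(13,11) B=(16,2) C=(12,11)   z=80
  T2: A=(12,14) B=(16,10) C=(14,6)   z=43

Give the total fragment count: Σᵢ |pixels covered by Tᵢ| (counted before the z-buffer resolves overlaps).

T0:
  2·area = 36  (B↔C swapped to make it positive)
  edge (12, 10)→(16, 2): d=(4,-8) top-left  bias=+0
  edge (16, 2)→(16, 11): d=(0,9) right/bottom  bias=-1
  edge (16, 11)→(12, 10): d=(-4,-1) top-left  bias=+0
    (7,2)@(15, 5): e=[4,9,23] → #
    (8,2)@(17, 5): e=[20,-9,25] → ·
    (7,3)@(15, 7): e=[12,9,15] → #
    (8,3)@(17, 7): e=[28,-9,17] → ·
    (6,4)@(13, 9): e=[4,27,5] → #
    (8,4)@(17, 9): e=[36,-9,9] → ·
    (6,5)@(13, 11): e=[12,27,-3] → ·
    (7,5)@(15, 11): e=[28,9,-1] → ·
  covered (4 px):
    · · · · · · · · · ·
    · · · · · · · · · ·
    · · · · · · · # · ·
    · · · · · · · # · ·
    · · · · · · # # · ·
    · · · · · · · · · ·
    · · · · · · · · · ·
T1:
  2·area = 9  (B↔C swapped to make it positive)
  edge (13, 11)→(12, 11): d=(-1,0) right/bottom  bias=-1
  edge (12, 11)→(16, 2): d=(4,-9) top-left  bias=+0
  edge (16, 2)→(13, 11): d=(-3,9) right/bottom  bias=-1
    (7,2)@(15, 5): e=[6,3,0] → ·  [on edge]
    (6,4)@(13, 9): e=[2,1,6] → #
    (7,4)@(15, 9): e=[2,19,-12] → ·
    (0,5)@(1, 11): e=[0,-99,108] → ·  [on edge]
    (1,5)@(3, 11): e=[0,-81,90] → ·  [on edge]
    (2,5)@(5, 11): e=[0,-63,72] → ·  [on edge]
    (3,5)@(7, 11): e=[0,-45,54] → ·  [on edge]
    (4,5)@(9, 11): e=[0,-27,36] → ·  [on edge]
    (5,5)@(11, 11): e=[0,-9,18] → ·  [on edge]
    (6,5)@(13, 11): e=[0,9,0] → ·  [on edge]
    (7,5)@(15, 11): e=[0,27,-18] → ·  [on edge]
    (8,5)@(17, 11): e=[0,45,-36] → ·  [on edge]
    (9,5)@(19, 11): e=[0,63,-54] → ·  [on edge]
  covered (1 px):
    · · · · · · · · · ·
    · · · · · · · · · ·
    · · · · · · · · · ·
    · · · · · · · · · ·
    · · · · · · # · · ·
    · · · · · · · · · ·
    · · · · · · · · · ·
T2:
  2·area = 24  (B↔C swapped to make it positive)
  edge (12, 14)→(14, 6): d=(2,-8) top-left  bias=+0
  edge (14, 6)→(16, 10): d=(2,4) right/bottom  bias=-1
  edge (16, 10)→(12, 14): d=(-4,4) right/bottom  bias=-1
    (9,3)@(19, 7): e=[42,-18,0] → ·  [on edge]
    (7,4)@(15, 9): e=[14,2,8] → #
    (8,4)@(17, 9): e=[30,-6,0] → ·  [on edge]
    (6,5)@(13, 11): e=[2,14,8] → #
    (7,5)@(15, 11): e=[18,6,0] → ·  [on edge]
    (6,6)@(13, 13): e=[6,18,0] → ·  [on edge]
  covered (2 px):
    · · · · · · · · · ·
    · · · · · · · · · ·
    · · · · · · · · · ·
    · · · · · · · · · ·
    · · · · · · · # · ·
    · · · · · · # · · ·
    · · · · · · · · · ·

Answer: 7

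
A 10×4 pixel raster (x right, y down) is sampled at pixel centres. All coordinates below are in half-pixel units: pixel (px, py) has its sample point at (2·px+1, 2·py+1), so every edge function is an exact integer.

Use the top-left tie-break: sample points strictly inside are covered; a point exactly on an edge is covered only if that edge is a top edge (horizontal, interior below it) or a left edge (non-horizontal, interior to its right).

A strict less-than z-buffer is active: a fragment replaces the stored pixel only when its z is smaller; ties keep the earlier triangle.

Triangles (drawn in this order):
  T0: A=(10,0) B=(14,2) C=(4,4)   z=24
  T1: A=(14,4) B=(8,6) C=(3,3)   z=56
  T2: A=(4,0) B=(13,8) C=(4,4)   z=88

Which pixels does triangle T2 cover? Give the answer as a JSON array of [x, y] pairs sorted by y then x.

T0:
  2·area = 28
  edge (10, 0)→(14, 2): d=(4,2) right/bottom  bias=-1
  edge (14, 2)→(4, 4): d=(-10,2) right/bottom  bias=-1
  edge (4, 4)→(10, 0): d=(6,-4) top-left  bias=+0
    (4,0)@(9, 1): e=[6,20,2] → █
    (5,0)@(11, 1): e=[2,16,10] → █
    (6,0)@(13, 1): e=[-2,12,18] → ·
    (9,0)@(19, 1): e=[-14,0,42] → ·  [on edge]
    (3,1)@(7, 3): e=[18,4,6] → █
    (4,1)@(9, 3): e=[14,0,14] → ·  [on edge]
    (5,1)@(11, 3): e=[10,-4,22] → ·
    (3,2)@(7, 5): e=[26,-16,18] → ·
  covered (3 px):
    · · · · █ █ · · · ·
    · · · █ · · · · · ·
    · · · · · · · · · ·
    · · · · · · · · · ·
T1:
  2·area = 28
  edge (14, 4)→(8, 6): d=(-6,2) right/bottom  bias=-1
  edge (8, 6)→(3, 3): d=(-5,-3) top-left  bias=+0
  edge (3, 3)→(14, 4): d=(11,1) right/bottom  bias=-1
    (1,1)@(3, 3): e=[28,0,0] → ·  [on edge]
    (8,1)@(17, 3): e=[0,42,-14] → ·  [on edge]
    (3,2)@(7, 5): e=[8,2,18] → █
    (4,2)@(9, 5): e=[4,8,16] → █
    (5,2)@(11, 5): e=[0,14,14] → ·  [on edge]
    (2,3)@(5, 7): e=[0,-14,42] → ·  [on edge]
    (3,3)@(7, 7): e=[-4,-8,40] → ·
    (4,3)@(9, 7): e=[-8,-2,38] → ·
  covered (2 px):
    · · · · · · · · · ·
    · · · · · · · · · ·
    · · · █ █ · · · · ·
    · · · · · · · · · ·
T2:
  2·area = 36
  edge (4, 0)→(13, 8): d=(9,8) right/bottom  bias=-1
  edge (13, 8)→(4, 4): d=(-9,-4) top-left  bias=+0
  edge (4, 4)→(4, 0): d=(0,-4) top-left  bias=+0
    (2,0)@(5, 1): e=[1,31,4] → █
    (3,0)@(7, 1): e=[-15,39,12] → ·
    (2,1)@(5, 3): e=[19,13,4] → █
    (3,1)@(7, 3): e=[3,21,12] → █
    (4,1)@(9, 3): e=[-13,29,20] → ·
    (2,2)@(5, 5): e=[37,-5,4] → ·
    (3,2)@(7, 5): e=[21,3,12] → █
    (4,2)@(9, 5): e=[5,11,20] → █
    (5,2)@(11, 5): e=[-11,19,28] → ·
    (3,3)@(7, 7): e=[39,-15,12] → ·
    (4,3)@(9, 7): e=[23,-7,20] → ·
    (5,3)@(11, 7): e=[7,1,28] → █
  covered (6 px):
    · · █ · · · · · · ·
    · · █ █ · · · · · ·
    · · · █ █ · · · · ·
    · · · · · █ · · · ·

Answer: [[2,0],[2,1],[3,1],[3,2],[4,2],[5,3]]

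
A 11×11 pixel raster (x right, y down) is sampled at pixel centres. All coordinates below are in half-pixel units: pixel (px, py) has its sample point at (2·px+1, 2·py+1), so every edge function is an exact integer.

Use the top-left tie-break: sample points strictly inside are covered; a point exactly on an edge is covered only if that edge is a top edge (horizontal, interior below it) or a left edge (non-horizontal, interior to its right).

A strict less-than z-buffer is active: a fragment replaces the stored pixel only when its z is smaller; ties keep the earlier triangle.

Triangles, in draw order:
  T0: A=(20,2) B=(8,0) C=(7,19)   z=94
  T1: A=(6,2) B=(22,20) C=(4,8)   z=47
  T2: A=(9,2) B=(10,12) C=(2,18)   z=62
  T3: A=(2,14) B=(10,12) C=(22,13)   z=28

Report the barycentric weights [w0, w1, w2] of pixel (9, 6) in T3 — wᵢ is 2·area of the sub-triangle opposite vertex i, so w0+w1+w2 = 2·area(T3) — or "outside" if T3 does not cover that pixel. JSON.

T0:
  2·area = 230  (B↔C swapped to make it positive)
  edge (20, 2)→(7, 19): d=(-13,17) right/bottom  bias=-1
  edge (7, 19)→(8, 0): d=(1,-19) top-left  bias=+0
  edge (8, 0)→(20, 2): d=(12,2) right/bottom  bias=-1
    (4,0)@(9, 1): e=[200,20,10] → █
    (5,0)@(11, 1): e=[166,58,6] → █
    (6,0)@(13, 1): e=[132,96,2] → █
    (7,0)@(15, 1): e=[98,134,-2] → ·
    (4,1)@(9, 3): e=[174,22,34] → █
    (7,1)@(15, 3): e=[72,136,22] → █
    (8,1)@(17, 3): e=[38,174,18] → █
    (9,1)@(19, 3): e=[4,212,14] → █
    (10,1)@(21, 3): e=[-30,250,10] → ·
    (4,2)@(9, 5): e=[148,24,58] → █
    (9,2)@(19, 5): e=[-22,214,38] → ·
    (4,3)@(9, 7): e=[122,26,82] → █
    (3,9)@(7, 19): e=[0,0,230] → ·  [on edge]
  covered (27 px):
    · · · · █ █ █ · · · ·
    · · · · █ █ █ █ █ █ ·
    · · · · █ █ █ █ █ · ·
    · · · · █ █ █ █ · · ·
    · · · · █ █ █ · · · ·
    · · · · █ █ █ · · · ·
    · · · · █ █ · · · · ·
    · · · · █ · · · · · ·
    · · · · · · · · · · ·
    · · · · · · · · · · ·
    · · · · · · · · · · ·
T1:
  2·area = 132
  edge (6, 2)→(22, 20): d=(16,18) right/bottom  bias=-1
  edge (22, 20)→(4, 8): d=(-18,-12) top-left  bias=+0
  edge (4, 8)→(6, 2): d=(2,-6) top-left  bias=+0
    (2,2)@(5, 5): e=[66,66,0] → █  [on edge]
    (3,2)@(7, 5): e=[30,90,12] → █
    (4,2)@(9, 5): e=[-6,114,24] → ·
    (2,3)@(5, 7): e=[98,30,4] → █
    (4,3)@(9, 7): e=[26,78,28] → █
    (5,3)@(11, 7): e=[-10,102,40] → ·
    (2,4)@(5, 9): e=[130,-6,8] → ·
    (3,4)@(7, 9): e=[94,18,20] → █
    (5,4)@(11, 9): e=[22,66,44] → █
    (6,4)@(13, 9): e=[-14,90,56] → ·
    (1,5)@(3, 11): e=[198,-66,0] → ·  [on edge]
    (3,5)@(7, 11): e=[126,-18,24] → ·
    (0,8)@(1, 17): e=[330,-198,0] → ·  [on edge]
  covered (17 px):
    · · · · · · · · · · ·
    · · · · · · · · · · ·
    · · █ █ · · · · · · ·
    · · █ █ █ · · · · · ·
    · · · █ █ █ · · · · ·
    · · · · █ █ █ · · · ·
    · · · · · · █ █ · · ·
    · · · · · · · █ █ · ·
    · · · · · · · · · █ ·
    · · · · · · · · · · █
    · · · · · · · · · · ·
T2:
  2·area = 86
  edge (9, 2)→(10, 12): d=(1,10) right/bottom  bias=-1
  edge (10, 12)→(2, 18): d=(-8,6) right/bottom  bias=-1
  edge (2, 18)→(9, 2): d=(7,-16) top-left  bias=+0
    (4,1)@(9, 3): e=[1,78,7] → █
    (5,1)@(11, 3): e=[-19,66,39] → ·
    (4,2)@(9, 5): e=[3,62,21] → █
    (5,2)@(11, 5): e=[-17,50,53] → ·
    (3,3)@(7, 7): e=[25,58,3] → █
    (5,3)@(11, 7): e=[-15,34,67] → ·
    (3,4)@(7, 9): e=[27,42,17] → █
    (5,4)@(11, 9): e=[-13,18,81] → ·
    (3,5)@(7, 11): e=[29,26,31] → █
    (5,5)@(11, 11): e=[-11,2,95] → ·
    (2,6)@(5, 13): e=[51,22,13] → █
    (4,6)@(9, 13): e=[11,-2,77] → ·
  covered (12 px):
    · · · · · · · · · · ·
    · · · · █ · · · · · ·
    · · · · █ · · · · · ·
    · · · █ █ · · · · · ·
    · · · █ █ · · · · · ·
    · · · █ █ · · · · · ·
    · · █ █ · · · · · · ·
    · · █ · · · · · · · ·
    · █ · · · · · · · · ·
    · · · · · · · · · · ·
    · · · · · · · · · · ·
T3:
  2·area = 32
  edge (2, 14)→(10, 12): d=(8,-2) top-left  bias=+0
  edge (10, 12)→(22, 13): d=(12,1) right/bottom  bias=-1
  edge (22, 13)→(2, 14): d=(-20,1) right/bottom  bias=-1
    (3,6)@(7, 13): e=[2,15,15] → █
    (4,6)@(9, 13): e=[6,13,13] → █
    (5,6)@(11, 13): e=[10,11,11] → █
    (6,6)@(13, 13): e=[14,9,9] → █
    (7,6)@(15, 13): e=[18,7,7] → █
    (8,6)@(17, 13): e=[22,5,5] → █
    (9,6)@(19, 13): e=[26,3,3] → █
    (10,6)@(21, 13): e=[30,1,1] → █
    (3,7)@(7, 15): e=[18,39,-25] → ·
    (4,7)@(9, 15): e=[22,37,-27] → ·
    (5,7)@(11, 15): e=[26,35,-29] → ·
    (6,7)@(13, 15): e=[30,33,-31] → ·
  covered (8 px):
    · · · · · · · · · · ·
    · · · · · · · · · · ·
    · · · · · · · · · · ·
    · · · · · · · · · · ·
    · · · · · · · · · · ·
    · · · · · · · · · · ·
    · · · █ █ █ █ █ █ █ █
    · · · · · · · · · · ·
    · · · · · · · · · · ·
    · · · · · · · · · · ·
    · · · · · · · · · · ·

Answer: [3,3,26]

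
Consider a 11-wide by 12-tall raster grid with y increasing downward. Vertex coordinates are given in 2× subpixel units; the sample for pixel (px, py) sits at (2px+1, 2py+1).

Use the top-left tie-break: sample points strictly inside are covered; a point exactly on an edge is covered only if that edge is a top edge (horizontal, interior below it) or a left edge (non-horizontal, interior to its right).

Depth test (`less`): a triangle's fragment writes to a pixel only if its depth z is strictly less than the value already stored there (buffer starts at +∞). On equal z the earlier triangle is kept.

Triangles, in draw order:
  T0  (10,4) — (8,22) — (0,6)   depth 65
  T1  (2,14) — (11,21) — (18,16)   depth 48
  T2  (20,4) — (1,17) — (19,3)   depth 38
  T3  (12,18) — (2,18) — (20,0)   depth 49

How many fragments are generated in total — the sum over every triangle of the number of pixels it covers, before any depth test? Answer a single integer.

T0:
  2·area = 176
  edge (10, 4)→(8, 22): d=(-2,18) right/bottom  bias=-1
  edge (8, 22)→(0, 6): d=(-8,-16) top-left  bias=+0
  edge (0, 6)→(10, 4): d=(10,-2) top-left  bias=+0
    (7,1)@(15, 3): e=[-88,264,0] → .  [on edge]
    (2,2)@(5, 5): e=[88,88,0] → X  [on edge]
    (3,2)@(7, 5): e=[52,120,4] → X
    (4,2)@(9, 5): e=[16,152,8] → X
    (5,2)@(11, 5): e=[-20,184,12] → .
    (0,3)@(1, 7): e=[156,8,12] → X
    (1,3)@(3, 7): e=[120,40,16] → X
    (5,3)@(11, 7): e=[-24,168,32] → .
    (0,4)@(1, 9): e=[152,-8,32] → .
    (1,4)@(3, 9): e=[116,24,36] → X
    (5,4)@(11, 9): e=[-28,152,52] → .
    (1,5)@(3, 11): e=[112,8,56] → X
    (4,6)@(9, 13): e=[0,88,88] → .  [on edge]
  covered (22 px):
    . . . . . . . . . . .
    . . . . . . . . . . .
    . . X X X . . . . . .
    X X X X X . . . . . .
    . X X X X . . . . . .
    . X X X X . . . . . .
    . . X X . . . . . . .
    . . X X . . . . . . .
    . . . X . . . . . . .
    . . . X . . . . . . .
    . . . . . . . . . . .
    . . . . . . . . . . .
T1:
  2·area = 94  (B↔C swapped to make it positive)
  edge (2, 14)→(18, 16): d=(16,2) right/bottom  bias=-1
  edge (18, 16)→(11, 21): d=(-7,5) right/bottom  bias=-1
  edge (11, 21)→(2, 14): d=(-9,-7) top-left  bias=+0
    (2,7)@(5, 15): e=[10,72,12] → X
    (3,7)@(7, 15): e=[6,62,26] → X
    (4,7)@(9, 15): e=[2,52,40] → X
    (5,7)@(11, 15): e=[-2,42,54] → .
    (2,8)@(5, 17): e=[42,58,-6] → .
    (3,8)@(7, 17): e=[38,48,8] → X
    (5,8)@(11, 17): e=[30,28,36] → X
    (6,8)@(13, 17): e=[26,18,50] → X
    (7,8)@(15, 17): e=[22,8,64] → X
    (8,8)@(17, 17): e=[18,-2,78] → .
    (3,9)@(7, 19): e=[70,34,-10] → .
    (4,9)@(9, 19): e=[66,24,4] → X
    (5,10)@(11, 21): e=[94,0,0] → .  [on edge]
  covered (11 px):
    . . . . . . . . . . .
    . . . . . . . . . . .
    . . . . . . . . . . .
    . . . . . . . . . . .
    . . . . . . . . . . .
    . . . . . . . . . . .
    . . . . . . . . . . .
    . . X X X . . . . . .
    . . . X X X X X . . .
    . . . . X X X . . . .
    . . . . . . . . . . .
    . . . . . . . . . . .
T2:
  2·area = 32
  edge (20, 4)→(1, 17): d=(-19,13) right/bottom  bias=-1
  edge (1, 17)→(19, 3): d=(18,-14) top-left  bias=+0
  edge (19, 3)→(20, 4): d=(1,1) right/bottom  bias=-1
    (8,0)@(17, 1): e=[96,-64,0] → .  [on edge]
    (9,1)@(19, 3): e=[32,0,0] → .  [on edge]
    (8,2)@(17, 5): e=[20,8,4] → X
    (9,2)@(19, 5): e=[-6,36,2] → .
    (10,2)@(21, 5): e=[-32,64,0] → .  [on edge]
    (7,3)@(15, 7): e=[8,16,8] → X
    (8,3)@(17, 7): e=[-18,44,6] → .
    (7,4)@(15, 9): e=[-30,52,10] → .
    (4,5)@(9, 11): e=[10,4,18] → X
    (5,5)@(11, 11): e=[-16,32,16] → .
    (4,6)@(9, 13): e=[-28,40,20] → .
    (0,8)@(1, 17): e=[0,0,32] → .  [on edge]
  covered (3 px):
    . . . . . . . . . . .
    . . . . . . . . . . .
    . . . . . . . . X . .
    . . . . . . . X . . .
    . . . . . . . . . . .
    . . . . X . . . . . .
    . . . . . . . . . . .
    . . . . . . . . . . .
    . . . . . . . . . . .
    . . . . . . . . . . .
    . . . . . . . . . . .
    . . . . . . . . . . .
T3:
  2·area = 180
  edge (12, 18)→(2, 18): d=(-10,0) right/bottom  bias=-1
  edge (2, 18)→(20, 0): d=(18,-18) top-left  bias=+0
  edge (20, 0)→(12, 18): d=(-8,18) right/bottom  bias=-1
    (9,0)@(19, 1): e=[170,0,10] → X  [on edge]
    (10,0)@(21, 1): e=[170,36,-26] → .
    (8,1)@(17, 3): e=[150,0,30] → X  [on edge]
    (9,1)@(19, 3): e=[150,36,-6] → .
    (7,2)@(15, 5): e=[130,0,50] → X  [on edge]
    (9,2)@(19, 5): e=[130,72,-22] → .
    (6,3)@(13, 7): e=[110,0,70] → X  [on edge]
    (8,3)@(17, 7): e=[110,72,-2] → .
    (5,4)@(11, 9): e=[90,0,90] → X  [on edge]
    (8,4)@(17, 9): e=[90,108,-18] → .
    (4,5)@(9, 11): e=[70,0,110] → X  [on edge]
    (8,5)@(17, 11): e=[70,144,-34] → .
    (3,6)@(7, 13): e=[50,0,130] → X  [on edge]
    (2,7)@(5, 15): e=[30,0,150] → X  [on edge]
    (1,8)@(3, 17): e=[10,0,170] → X  [on edge]
    (0,9)@(1, 19): e=[-10,0,190] → .  [on edge]
  covered (27 px):
    . . . . . . . . . X .
    . . . . . . . . X . .
    . . . . . . . X X . .
    . . . . . . X X . . .
    . . . . . X X X . . .
    . . . . X X X X . . .
    . . . X X X X . . . .
    . . X X X X X . . . .
    . X X X X X . . . . .
    . . . . . . . . . . .
    . . . . . . . . . . .
    . . . . . . . . . . .

Result: 63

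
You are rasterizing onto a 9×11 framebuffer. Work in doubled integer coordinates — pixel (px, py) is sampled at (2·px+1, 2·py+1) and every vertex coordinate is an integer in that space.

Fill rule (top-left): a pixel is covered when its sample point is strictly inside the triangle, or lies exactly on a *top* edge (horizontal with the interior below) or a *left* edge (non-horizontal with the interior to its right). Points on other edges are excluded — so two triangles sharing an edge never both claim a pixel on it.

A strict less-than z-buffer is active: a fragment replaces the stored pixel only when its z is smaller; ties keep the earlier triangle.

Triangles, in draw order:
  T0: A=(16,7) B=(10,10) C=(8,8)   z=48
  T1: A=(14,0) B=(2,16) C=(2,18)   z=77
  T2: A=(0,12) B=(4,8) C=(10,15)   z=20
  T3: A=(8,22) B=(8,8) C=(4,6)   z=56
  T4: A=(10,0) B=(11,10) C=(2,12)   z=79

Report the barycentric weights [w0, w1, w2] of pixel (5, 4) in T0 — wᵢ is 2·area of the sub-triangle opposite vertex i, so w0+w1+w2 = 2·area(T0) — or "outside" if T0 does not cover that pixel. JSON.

T0:
  2·area = 18
  edge (16, 7)→(10, 10): d=(-6,3) right/bottom  bias=-1
  edge (10, 10)→(8, 8): d=(-2,-2) top-left  bias=+0
  edge (8, 8)→(16, 7): d=(8,-1) top-left  bias=+0
    (0,0)@(1, 1): e=[81,0,-63] → ·  [on edge]
    (1,1)@(3, 3): e=[63,0,-45] → ·  [on edge]
    (2,2)@(5, 5): e=[45,0,-27] → ·  [on edge]
    (3,3)@(7, 7): e=[27,0,-9] → ·  [on edge]
    (4,4)@(9, 9): e=[9,0,9] → #  [on edge]
    (5,4)@(11, 9): e=[3,4,11] → #
    (6,4)@(13, 9): e=[-3,8,13] → ·
    (4,5)@(9, 11): e=[-3,-4,25] → ·
    (5,5)@(11, 11): e=[-9,0,27] → ·  [on edge]
    (6,6)@(13, 13): e=[-27,0,45] → ·  [on edge]
    (7,7)@(15, 15): e=[-45,0,63] → ·  [on edge]
    (8,8)@(17, 17): e=[-63,0,81] → ·  [on edge]
  covered (2 px):
    · · · · · · · · ·
    · · · · · · · · ·
    · · · · · · · · ·
    · · · · · · · · ·
    · · · · # # · · ·
    · · · · · · · · ·
    · · · · · · · · ·
    · · · · · · · · ·
    · · · · · · · · ·
    · · · · · · · · ·
    · · · · · · · · ·
T1:
  2·area = 24  (B↔C swapped to make it positive)
  edge (14, 0)→(2, 18): d=(-12,18) right/bottom  bias=-1
  edge (2, 18)→(2, 16): d=(0,-2) top-left  bias=+0
  edge (2, 16)→(14, 0): d=(12,-16) top-left  bias=+0
    (4,3)@(9, 7): e=[6,14,4] → #
    (5,3)@(11, 7): e=[-30,18,36] → ·
    (4,4)@(9, 9): e=[-18,14,28] → ·
    (2,6)@(5, 13): e=[6,6,12] → #
    (3,6)@(7, 13): e=[-30,10,44] → ·
    (1,7)@(3, 15): e=[18,2,4] → #
    (2,7)@(5, 15): e=[-18,6,36] → ·
    (1,8)@(3, 17): e=[-6,2,28] → ·
  covered (3 px):
    · · · · · · · · ·
    · · · · · · · · ·
    · · · · · · · · ·
    · · · · # · · · ·
    · · · · · · · · ·
    · · · · · · · · ·
    · · # · · · · · ·
    · # · · · · · · ·
    · · · · · · · · ·
    · · · · · · · · ·
    · · · · · · · · ·
T2:
  2·area = 52
  edge (0, 12)→(4, 8): d=(4,-4) top-left  bias=+0
  edge (4, 8)→(10, 15): d=(6,7) right/bottom  bias=-1
  edge (10, 15)→(0, 12): d=(-10,-3) top-left  bias=+0
    (5,0)@(11, 1): e=[0,-91,143] → ·  [on edge]
    (4,1)@(9, 3): e=[0,-65,117] → ·  [on edge]
    (3,2)@(7, 5): e=[0,-39,91] → ·  [on edge]
    (2,3)@(5, 7): e=[0,-13,65] → ·  [on edge]
    (1,4)@(3, 9): e=[0,13,39] → #  [on edge]
    (2,4)@(5, 9): e=[8,-1,45] → ·
    (0,5)@(1, 11): e=[0,39,13] → #  [on edge]
    (2,5)@(5, 11): e=[16,11,25] → #
    (3,5)@(7, 11): e=[24,-3,31] → ·
    (0,6)@(1, 13): e=[8,51,-7] → ·
    (1,6)@(3, 13): e=[16,37,-1] → ·
    (2,6)@(5, 13): e=[24,23,5] → #
  covered (6 px):
    · · · · · · · · ·
    · · · · · · · · ·
    · · · · · · · · ·
    · · · · · · · · ·
    · # · · · · · · ·
    # # # · · · · · ·
    · · # # · · · · ·
    · · · · · · · · ·
    · · · · · · · · ·
    · · · · · · · · ·
    · · · · · · · · ·
T3:
  2·area = 56  (B↔C swapped to make it positive)
  edge (8, 22)→(4, 6): d=(-4,-16) top-left  bias=+0
  edge (4, 6)→(8, 8): d=(4,2) right/bottom  bias=-1
  edge (8, 8)→(8, 22): d=(0,14) right/bottom  bias=-1
    (2,3)@(5, 7): e=[12,2,42] → #
    (3,3)@(7, 7): e=[44,-2,14] → ·
    (2,4)@(5, 9): e=[4,10,42] → #
    (3,4)@(7, 9): e=[36,6,14] → #
    (4,4)@(9, 9): e=[68,2,-14] → ·
    (2,5)@(5, 11): e=[-4,18,42] → ·
    (3,5)@(7, 11): e=[28,14,14] → #
    (4,5)@(9, 11): e=[60,10,-14] → ·
    (3,6)@(7, 13): e=[20,22,14] → #
    (4,6)@(9, 13): e=[52,18,-14] → ·
    (3,7)@(7, 15): e=[12,30,14] → #
    (4,7)@(9, 15): e=[44,26,-14] → ·
  covered (7 px):
    · · · · · · · · ·
    · · · · · · · · ·
    · · · · · · · · ·
    · · # · · · · · ·
    · · # # · · · · ·
    · · · # · · · · ·
    · · · # · · · · ·
    · · · # · · · · ·
    · · · # · · · · ·
    · · · · · · · · ·
    · · · · · · · · ·
T4:
  2·area = 92
  edge (10, 0)→(11, 10): d=(1,10) right/bottom  bias=-1
  edge (11, 10)→(2, 12): d=(-9,2) right/bottom  bias=-1
  edge (2, 12)→(10, 0): d=(8,-12) top-left  bias=+0
    (4,1)@(9, 3): e=[13,67,12] → #
    (5,1)@(11, 3): e=[-7,63,36] → ·
    (3,2)@(7, 5): e=[35,53,4] → #
    (5,2)@(11, 5): e=[-5,45,52] → ·
    (3,3)@(7, 7): e=[37,35,20] → #
    (5,3)@(11, 7): e=[-3,27,68] → ·
    (2,4)@(5, 9): e=[59,21,12] → #
    (5,4)@(11, 9): e=[-1,9,84] → ·
    (1,5)@(3, 11): e=[81,7,4] → #
    (3,5)@(7, 11): e=[41,-1,52] → ·
    (4,5)@(9, 11): e=[21,-5,76] → ·
    (1,6)@(3, 13): e=[83,-11,20] → ·
  covered (10 px):
    · · · · · · · · ·
    · · · · # · · · ·
    · · · # # · · · ·
    · · · # # · · · ·
    · · # # # · · · ·
    · # # · · · · · ·
    · · · · · · · · ·
    · · · · · · · · ·
    · · · · · · · · ·
    · · · · · · · · ·
    · · · · · · · · ·

Final: [4,11,3]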